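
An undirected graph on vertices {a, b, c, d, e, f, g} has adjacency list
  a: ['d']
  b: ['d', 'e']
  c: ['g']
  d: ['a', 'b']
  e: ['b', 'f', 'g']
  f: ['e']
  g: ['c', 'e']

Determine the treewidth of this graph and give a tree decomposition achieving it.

Treewidth 1.
One optimal decomposition is:
Bags: B1 = {e, g}  B2 = {e, f}  B3 = {b, e}  B4 = {b, d}  B5 = {a, d}  B6 = {c, g}
Tree: B1–B2, B2–B3, B3–B4, B4–B5, B1–B6

Each bag holds 2 vertices, so the decomposition has width 1, which upper-bounds the treewidth. Any graph with an edge has treewidth ≥ 1, and G has the edge g–e. The upper and lower bounds meet at 1, so that is the treewidth.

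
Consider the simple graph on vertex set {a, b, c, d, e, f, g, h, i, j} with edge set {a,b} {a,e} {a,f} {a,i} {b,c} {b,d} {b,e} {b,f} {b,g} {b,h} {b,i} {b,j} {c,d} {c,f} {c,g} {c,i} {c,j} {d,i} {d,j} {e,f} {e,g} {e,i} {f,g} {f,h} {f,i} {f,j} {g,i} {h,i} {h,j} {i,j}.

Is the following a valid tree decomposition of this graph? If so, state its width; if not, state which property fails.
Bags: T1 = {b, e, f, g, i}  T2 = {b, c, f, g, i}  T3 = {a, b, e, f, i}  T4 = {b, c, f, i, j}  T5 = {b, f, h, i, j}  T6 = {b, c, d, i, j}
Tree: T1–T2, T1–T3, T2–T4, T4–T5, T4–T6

Vertex coverage: the bags together contain {a, b, c, d, e, f, g, h, i, j}, the full vertex set. Edge coverage: each edge of G has both endpoints in at least one bag. Running intersection: for every vertex, the bags containing it form a connected subtree. All three properties hold, so this is a valid tree decomposition of width max|bag| − 1 = 4, and hence tw(G) ≤ 4.

Yes; width 4.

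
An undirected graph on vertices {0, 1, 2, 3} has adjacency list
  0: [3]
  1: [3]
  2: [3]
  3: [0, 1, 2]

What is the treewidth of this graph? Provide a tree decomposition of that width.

The largest bag has 2 vertices, giving width 1; this decomposition certifies tw(G) ≤ 1. G has an edge, so its treewidth is at least 1. Therefore the treewidth is 1.

Treewidth 1.
One optimal decomposition is:
Bags: B1 = {1, 3}  B2 = {0, 3}  B3 = {2, 3}
Tree: B1–B2, B1–B3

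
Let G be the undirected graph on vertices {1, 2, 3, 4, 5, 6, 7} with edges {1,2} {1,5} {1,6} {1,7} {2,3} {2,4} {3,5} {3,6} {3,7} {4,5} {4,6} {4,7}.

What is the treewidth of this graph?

A width-3 tree decomposition is:
Bags: B1 = {1, 3, 4, 5}  B2 = {1, 3, 4, 7}  B3 = {1, 2, 3, 4}  B4 = {1, 3, 4, 6}
Tree: B1–B2, B2–B3, B3–B4
Each bag holds 4 vertices, so the decomposition has width 3, which upper-bounds the treewidth. For the lower bound: the 4 vertex sets {3,5}, {1,7}, {4}, {2} are disjoint, each induces a connected subgraph, and every pair is joined by at least one edge of G. Contracting each set to a single vertex therefore yields K_{4} as a minor, and since treewidth is minor-monotone, tw(G) ≥ tw(K_{4}) = 3. Combining the bounds, tw(G) = 3.

3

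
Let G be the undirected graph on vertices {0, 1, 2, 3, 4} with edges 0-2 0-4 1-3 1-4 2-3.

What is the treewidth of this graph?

A width-2 tree decomposition is:
Bags: B1 = {0, 1, 4}  B2 = {0, 1, 3}  B3 = {0, 2, 3}
Tree: B1–B2, B2–B3
Each bag holds 3 vertices, so the decomposition has width 2, which upper-bounds the treewidth. The edges 0–4–1–3–2–0 form a cycle, so G is not a tree and its treewidth is at least 2. The upper and lower bounds meet at 2, so that is the treewidth.

2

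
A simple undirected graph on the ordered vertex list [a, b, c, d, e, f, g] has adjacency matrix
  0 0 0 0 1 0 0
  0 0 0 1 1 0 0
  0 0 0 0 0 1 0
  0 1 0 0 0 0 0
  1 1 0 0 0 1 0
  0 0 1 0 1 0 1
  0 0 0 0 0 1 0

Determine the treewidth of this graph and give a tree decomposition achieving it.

The largest bag has 2 vertices, giving width 1; this decomposition certifies tw(G) ≤ 1. Since G has at least one edge (e.g. e–f), it is not an edgeless graph, so tw(G) ≥ 1. Hence tw(G) = 1 exactly.

Treewidth 1.
One such decomposition:
Bags: B1 = {e, f}  B2 = {a, e}  B3 = {c, f}  B4 = {b, e}  B5 = {f, g}  B6 = {b, d}
Tree: B1–B2, B1–B3, B2–B4, B3–B5, B4–B6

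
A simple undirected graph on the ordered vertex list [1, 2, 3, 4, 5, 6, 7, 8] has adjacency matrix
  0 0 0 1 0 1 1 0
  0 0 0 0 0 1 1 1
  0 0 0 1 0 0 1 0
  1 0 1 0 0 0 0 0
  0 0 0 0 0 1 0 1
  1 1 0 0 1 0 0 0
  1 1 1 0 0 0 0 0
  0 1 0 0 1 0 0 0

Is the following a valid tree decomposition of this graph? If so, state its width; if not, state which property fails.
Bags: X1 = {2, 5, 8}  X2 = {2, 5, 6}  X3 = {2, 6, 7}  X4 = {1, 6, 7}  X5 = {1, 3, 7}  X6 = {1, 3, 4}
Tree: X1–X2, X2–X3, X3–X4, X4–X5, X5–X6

Yes; width 2.

Vertex coverage: the bags together contain {1, 2, 3, 4, 5, 6, 7, 8}, the full vertex set. Edge coverage: each edge of G has both endpoints in at least one bag. Running intersection: for every vertex, the bags containing it form a connected subtree. All three properties hold, so this is a valid tree decomposition of width max|bag| − 1 = 2, and hence tw(G) ≤ 2.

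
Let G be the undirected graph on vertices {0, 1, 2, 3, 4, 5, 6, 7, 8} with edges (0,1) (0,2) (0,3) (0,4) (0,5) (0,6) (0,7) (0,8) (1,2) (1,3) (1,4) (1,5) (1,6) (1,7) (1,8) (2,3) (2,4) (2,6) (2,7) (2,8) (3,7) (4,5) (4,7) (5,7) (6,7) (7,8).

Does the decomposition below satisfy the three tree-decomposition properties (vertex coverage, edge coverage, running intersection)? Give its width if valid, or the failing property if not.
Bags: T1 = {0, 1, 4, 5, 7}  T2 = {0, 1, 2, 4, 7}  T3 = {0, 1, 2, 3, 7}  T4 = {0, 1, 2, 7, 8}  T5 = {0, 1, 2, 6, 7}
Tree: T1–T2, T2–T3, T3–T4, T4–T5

Vertex coverage: the bags together contain {0, 1, 2, 3, 4, 5, 6, 7, 8}, the full vertex set. Edge coverage: each edge of G has both endpoints in at least one bag. Running intersection: for every vertex, the bags containing it form a connected subtree. All three properties hold, so this is a valid tree decomposition of width max|bag| − 1 = 4, and hence tw(G) ≤ 4.

Yes; width 4.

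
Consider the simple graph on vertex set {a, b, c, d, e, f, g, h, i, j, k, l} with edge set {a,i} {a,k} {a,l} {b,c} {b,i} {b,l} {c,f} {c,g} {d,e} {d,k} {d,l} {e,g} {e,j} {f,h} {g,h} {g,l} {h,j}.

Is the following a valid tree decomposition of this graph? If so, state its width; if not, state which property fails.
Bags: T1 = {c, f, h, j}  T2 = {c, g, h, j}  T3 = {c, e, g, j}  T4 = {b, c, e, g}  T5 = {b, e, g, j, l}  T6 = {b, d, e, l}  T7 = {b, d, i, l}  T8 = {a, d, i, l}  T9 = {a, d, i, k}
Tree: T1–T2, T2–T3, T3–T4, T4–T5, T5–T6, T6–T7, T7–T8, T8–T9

A tree decomposition must satisfy three properties: every vertex lies in some bag; for every edge, both endpoints lie together in some bag; and for every vertex, the bags containing it form a connected subtree. Here bags containing vertex j are not connected in the tree, so the decomposition is invalid.

No — bags containing vertex j are not connected in the tree.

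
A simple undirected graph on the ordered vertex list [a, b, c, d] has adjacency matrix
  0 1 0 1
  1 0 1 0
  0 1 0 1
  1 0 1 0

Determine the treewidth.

A width-2 tree decomposition is:
Bags: B1 = {a, b, c}  B2 = {a, c, d}
Tree: B1–B2
Each bag holds 3 vertices, so the decomposition has width 2, which upper-bounds the treewidth. For the lower bound, G contains the cycle c–b–a–d–c, so G is not a forest; only forests have treewidth ≤ 1, hence tw(G) ≥ 2. Combining the bounds, tw(G) = 2.

2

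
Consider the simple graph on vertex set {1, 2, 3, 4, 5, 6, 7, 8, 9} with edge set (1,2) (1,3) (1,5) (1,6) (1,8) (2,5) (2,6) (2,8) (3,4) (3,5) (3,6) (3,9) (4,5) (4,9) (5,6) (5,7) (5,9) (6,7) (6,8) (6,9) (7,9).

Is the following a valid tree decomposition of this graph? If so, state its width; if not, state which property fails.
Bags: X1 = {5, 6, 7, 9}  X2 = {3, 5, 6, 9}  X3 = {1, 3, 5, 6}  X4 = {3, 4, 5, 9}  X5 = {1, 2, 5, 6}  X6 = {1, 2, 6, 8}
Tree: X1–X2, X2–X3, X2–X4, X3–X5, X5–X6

Yes; width 3.

Vertex coverage: the bags together contain {1, 2, 3, 4, 5, 6, 7, 8, 9}, the full vertex set. Edge coverage: each edge of G has both endpoints in at least one bag. Running intersection: for every vertex, the bags containing it form a connected subtree. All three properties hold, so this is a valid tree decomposition of width max|bag| − 1 = 3, and hence tw(G) ≤ 3.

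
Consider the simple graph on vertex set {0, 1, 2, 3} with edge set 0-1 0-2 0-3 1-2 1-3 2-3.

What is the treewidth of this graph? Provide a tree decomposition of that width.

With just one bag of size 4, the width is 4 − 1 = 3, so tw(G) ≤ 3. Conversely, {0, 1, 2, 3} is a clique of size 4, and the vertices of any clique must share a bag in every tree decomposition; so some bag has ≥ 4 vertices and tw(G) ≥ 3. The upper and lower bounds meet at 3, so that is the treewidth.

Treewidth 3.
Bags: B1 = {0, 1, 2, 3}
Tree: (single bag)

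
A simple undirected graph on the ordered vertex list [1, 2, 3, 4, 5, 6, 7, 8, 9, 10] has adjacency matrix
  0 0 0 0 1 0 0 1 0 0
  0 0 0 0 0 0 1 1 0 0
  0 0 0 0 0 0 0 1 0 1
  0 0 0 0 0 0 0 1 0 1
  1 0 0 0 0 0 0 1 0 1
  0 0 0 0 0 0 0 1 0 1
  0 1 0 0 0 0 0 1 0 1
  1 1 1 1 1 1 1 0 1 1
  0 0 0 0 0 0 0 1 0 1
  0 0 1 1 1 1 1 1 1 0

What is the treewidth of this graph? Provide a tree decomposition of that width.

Treewidth 2.
One optimal decomposition is:
Bags: B1 = {6, 8, 10}  B2 = {7, 8, 10}  B3 = {8, 9, 10}  B4 = {5, 8, 10}  B5 = {1, 5, 8}  B6 = {2, 7, 8}  B7 = {4, 8, 10}  B8 = {3, 8, 10}
Tree: B1–B2, B2–B3, B2–B4, B4–B5, B2–B6, B1–B7, B7–B8

Every bag has size at most 3, so the width is 3 − 1 = 2 and tw(G) ≤ 2. For the lower bound, the 3 vertices {1, 5, 8} are pairwise adjacent, and any tree decomposition puts a clique entirely inside one bag — forcing width ≥ 2. The upper and lower bounds meet at 2, so that is the treewidth.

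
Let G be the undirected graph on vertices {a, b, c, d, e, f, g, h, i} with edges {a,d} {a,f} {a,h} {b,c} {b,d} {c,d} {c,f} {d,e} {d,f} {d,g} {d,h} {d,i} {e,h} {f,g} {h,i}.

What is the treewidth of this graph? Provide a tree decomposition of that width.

Treewidth 2.
Bags: B1 = {c, d, f}  B2 = {a, d, f}  B3 = {a, d, h}  B4 = {d, e, h}  B5 = {b, c, d}  B6 = {d, h, i}  B7 = {d, f, g}
Tree: B1–B2, B2–B3, B3–B4, B1–B5, B3–B6, B1–B7

The largest bag has 3 vertices, giving width 2; this decomposition certifies tw(G) ≤ 2. On the other hand G contains the 3-clique {d, f, g}. A clique must lie in a single bag of any decomposition, so no decomposition can have width below 2. Therefore the treewidth is 2.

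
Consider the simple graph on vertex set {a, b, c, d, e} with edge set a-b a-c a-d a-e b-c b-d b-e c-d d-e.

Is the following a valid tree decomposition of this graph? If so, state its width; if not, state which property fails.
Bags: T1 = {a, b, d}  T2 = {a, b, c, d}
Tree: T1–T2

A tree decomposition must satisfy three properties: every vertex lies in some bag; for every edge, both endpoints lie together in some bag; and for every vertex, the bags containing it form a connected subtree. Here vertex e appears in no bag, so the decomposition is invalid.

No — vertex e appears in no bag.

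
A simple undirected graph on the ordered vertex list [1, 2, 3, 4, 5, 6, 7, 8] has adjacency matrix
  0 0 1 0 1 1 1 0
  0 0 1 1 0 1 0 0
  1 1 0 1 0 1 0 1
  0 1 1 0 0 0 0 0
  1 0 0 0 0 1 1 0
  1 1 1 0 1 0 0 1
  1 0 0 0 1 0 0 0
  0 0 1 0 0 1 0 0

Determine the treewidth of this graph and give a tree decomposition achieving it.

Each bag holds 3 vertices, so the decomposition has width 2, which upper-bounds the treewidth. Conversely, {2, 3, 4} is a clique of size 3, and the vertices of any clique must share a bag in every tree decomposition; so some bag has ≥ 3 vertices and tw(G) ≥ 2. The upper and lower bounds meet at 2, so that is the treewidth.

Treewidth 2.
One such decomposition:
Bags: B1 = {2, 3, 6}  B2 = {1, 3, 6}  B3 = {2, 3, 4}  B4 = {3, 6, 8}  B5 = {1, 5, 6}  B6 = {1, 5, 7}
Tree: B1–B2, B1–B3, B2–B4, B2–B5, B5–B6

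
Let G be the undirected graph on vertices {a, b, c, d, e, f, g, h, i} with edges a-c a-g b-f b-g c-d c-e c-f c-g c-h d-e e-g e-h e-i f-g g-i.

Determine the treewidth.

A width-2 tree decomposition is:
Bags: B1 = {c, e, g}  B2 = {c, f, g}  B3 = {e, g, i}  B4 = {c, e, h}  B5 = {c, d, e}  B6 = {a, c, g}  B7 = {b, f, g}
Tree: B1–B2, B1–B3, B1–B4, B1–B5, B1–B6, B2–B7
Each bag holds 3 vertices, so the decomposition has width 2, which upper-bounds the treewidth. For the lower bound, the 3 vertices {c, d, e} are pairwise adjacent, and any tree decomposition puts a clique entirely inside one bag — forcing width ≥ 2. The upper and lower bounds meet at 2, so that is the treewidth.

2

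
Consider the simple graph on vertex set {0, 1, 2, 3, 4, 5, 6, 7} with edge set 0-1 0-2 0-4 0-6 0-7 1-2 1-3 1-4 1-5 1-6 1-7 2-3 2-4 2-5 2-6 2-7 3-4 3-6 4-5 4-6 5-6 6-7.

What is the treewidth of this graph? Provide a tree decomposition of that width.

Treewidth 4.
Bags: B1 = {0, 1, 2, 4, 6}  B2 = {1, 2, 4, 5, 6}  B3 = {0, 1, 2, 6, 7}  B4 = {1, 2, 3, 4, 6}
Tree: B1–B2, B1–B3, B1–B4

Every bag has size at most 5, so the width is 5 − 1 = 4 and tw(G) ≤ 4. For the lower bound, the 5 vertices {0, 1, 2, 4, 6} are pairwise adjacent, and any tree decomposition puts a clique entirely inside one bag — forcing width ≥ 4. The upper and lower bounds meet at 4, so that is the treewidth.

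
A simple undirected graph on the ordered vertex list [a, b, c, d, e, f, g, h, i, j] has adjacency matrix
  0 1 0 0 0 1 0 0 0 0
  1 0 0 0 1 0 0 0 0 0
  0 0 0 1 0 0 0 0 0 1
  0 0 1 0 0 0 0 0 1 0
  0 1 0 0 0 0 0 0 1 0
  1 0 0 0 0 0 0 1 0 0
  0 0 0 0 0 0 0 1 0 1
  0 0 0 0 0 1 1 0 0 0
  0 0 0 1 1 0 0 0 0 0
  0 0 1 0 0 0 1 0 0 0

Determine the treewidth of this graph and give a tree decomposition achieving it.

Treewidth 2.
One optimal decomposition is:
Bags: B1 = {c, d, i}  B2 = {c, i, j}  B3 = {g, i, j}  B4 = {g, h, i}  B5 = {f, h, i}  B6 = {a, f, i}  B7 = {a, b, i}  B8 = {b, e, i}
Tree: B1–B2, B2–B3, B3–B4, B4–B5, B5–B6, B6–B7, B7–B8

The largest bag has 3 vertices, giving width 2; this decomposition certifies tw(G) ≤ 2. Since i–d–c–j–g–h–f–a–b–e–i is a cycle in G, G is not acyclic. Forests are exactly the graphs of treewidth ≤ 1, so tw(G) ≥ 2. The upper and lower bounds meet at 2, so that is the treewidth.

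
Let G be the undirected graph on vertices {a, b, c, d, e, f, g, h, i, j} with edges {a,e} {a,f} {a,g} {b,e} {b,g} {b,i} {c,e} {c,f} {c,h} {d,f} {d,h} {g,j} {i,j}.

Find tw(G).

2

A width-2 tree decomposition is:
Bags: B1 = {b, i, j}  B2 = {b, g, j}  B3 = {b, e, g}  B4 = {a, e, g}  B5 = {a, c, e}  B6 = {a, c, f}  B7 = {c, f, h}  B8 = {d, f, h}
Tree: B1–B2, B2–B3, B3–B4, B4–B5, B5–B6, B6–B7, B7–B8
Every bag has size at most 3, so the width is 3 − 1 = 2 and tw(G) ≤ 2. The edges i–j–g–b–i form a cycle, so G is not a tree and its treewidth is at least 2. Therefore the treewidth is 2.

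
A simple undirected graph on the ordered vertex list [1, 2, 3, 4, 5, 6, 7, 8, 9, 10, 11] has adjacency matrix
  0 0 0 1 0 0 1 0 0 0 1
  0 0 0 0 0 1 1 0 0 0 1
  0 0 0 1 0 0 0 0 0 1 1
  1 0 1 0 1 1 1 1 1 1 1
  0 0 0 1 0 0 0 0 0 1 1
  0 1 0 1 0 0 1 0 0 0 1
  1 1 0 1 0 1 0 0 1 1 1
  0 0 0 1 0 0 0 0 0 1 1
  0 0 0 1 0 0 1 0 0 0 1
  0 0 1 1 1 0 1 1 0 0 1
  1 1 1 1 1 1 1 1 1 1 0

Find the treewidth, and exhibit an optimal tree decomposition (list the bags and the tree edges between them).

The largest bag has 4 vertices, giving width 3; this decomposition certifies tw(G) ≤ 3. For the lower bound, the 4 vertices {2, 6, 7, 11} are pairwise adjacent, and any tree decomposition puts a clique entirely inside one bag — forcing width ≥ 3. The upper and lower bounds meet at 3, so that is the treewidth.

Treewidth 3.
One such decomposition:
Bags: B1 = {4, 6, 7, 11}  B2 = {4, 7, 9, 11}  B3 = {2, 6, 7, 11}  B4 = {4, 7, 10, 11}  B5 = {1, 4, 7, 11}  B6 = {3, 4, 10, 11}  B7 = {4, 8, 10, 11}  B8 = {4, 5, 10, 11}
Tree: B1–B2, B1–B3, B1–B4, B4–B5, B4–B6, B6–B7, B6–B8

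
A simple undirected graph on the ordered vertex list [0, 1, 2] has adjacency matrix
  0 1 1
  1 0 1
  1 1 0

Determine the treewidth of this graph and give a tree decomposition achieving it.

A single bag containing all 3 vertices is trivially a valid decomposition of width 2. On the other hand G contains the 3-clique {0, 1, 2}. A clique must lie in a single bag of any decomposition, so no decomposition can have width below 2. Hence tw(G) = 2 exactly.

Treewidth 2.
One optimal decomposition is:
Bags: B1 = {0, 1, 2}
Tree: (single bag)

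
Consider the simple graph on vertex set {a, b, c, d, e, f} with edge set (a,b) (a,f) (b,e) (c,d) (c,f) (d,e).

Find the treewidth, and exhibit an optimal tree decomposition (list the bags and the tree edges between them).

Treewidth 2.
One optimal decomposition is:
Bags: B1 = {c, d, f}  B2 = {d, e, f}  B3 = {b, e, f}  B4 = {a, b, f}
Tree: B1–B2, B2–B3, B3–B4

Each bag holds 3 vertices, so the decomposition has width 2, which upper-bounds the treewidth. Since f–c–d–e–b–a–f is a cycle in G, G is not acyclic. Forests are exactly the graphs of treewidth ≤ 1, so tw(G) ≥ 2. The upper and lower bounds meet at 2, so that is the treewidth.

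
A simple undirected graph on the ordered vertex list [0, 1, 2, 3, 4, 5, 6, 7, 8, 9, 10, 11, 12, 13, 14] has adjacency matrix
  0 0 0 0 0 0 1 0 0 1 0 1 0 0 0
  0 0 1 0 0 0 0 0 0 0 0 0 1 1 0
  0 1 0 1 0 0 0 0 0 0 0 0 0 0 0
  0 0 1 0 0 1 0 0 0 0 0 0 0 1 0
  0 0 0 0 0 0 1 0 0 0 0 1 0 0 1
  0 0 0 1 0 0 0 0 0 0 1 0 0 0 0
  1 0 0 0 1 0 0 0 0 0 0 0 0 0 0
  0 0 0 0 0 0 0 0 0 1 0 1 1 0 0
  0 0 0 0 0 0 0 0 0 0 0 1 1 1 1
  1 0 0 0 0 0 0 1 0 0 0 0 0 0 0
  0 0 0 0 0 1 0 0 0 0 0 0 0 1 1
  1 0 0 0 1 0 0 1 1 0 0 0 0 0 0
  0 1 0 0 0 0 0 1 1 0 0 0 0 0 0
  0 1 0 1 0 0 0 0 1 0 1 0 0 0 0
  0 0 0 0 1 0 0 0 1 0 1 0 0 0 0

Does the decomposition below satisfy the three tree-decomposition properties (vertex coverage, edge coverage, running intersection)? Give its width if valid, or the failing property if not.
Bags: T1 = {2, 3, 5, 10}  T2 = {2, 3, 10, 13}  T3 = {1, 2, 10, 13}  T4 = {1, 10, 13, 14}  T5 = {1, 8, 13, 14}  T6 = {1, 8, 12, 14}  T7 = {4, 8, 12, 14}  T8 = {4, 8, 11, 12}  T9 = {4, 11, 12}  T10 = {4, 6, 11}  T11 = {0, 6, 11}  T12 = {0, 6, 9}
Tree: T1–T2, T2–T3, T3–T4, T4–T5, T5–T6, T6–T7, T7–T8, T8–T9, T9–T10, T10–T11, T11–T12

No — vertex 7 appears in no bag.

A tree decomposition must satisfy three properties: every vertex lies in some bag; for every edge, both endpoints lie together in some bag; and for every vertex, the bags containing it form a connected subtree. Here vertex 7 appears in no bag, so the decomposition is invalid.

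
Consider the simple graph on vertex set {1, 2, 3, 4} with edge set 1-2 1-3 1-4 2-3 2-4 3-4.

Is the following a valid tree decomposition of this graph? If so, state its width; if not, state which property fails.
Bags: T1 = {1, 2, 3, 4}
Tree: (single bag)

Yes; width 3.

Every vertex of G appears in some bag (union = {1, 2, 3, 4}); every edge is covered by a bag; and for each vertex v the set of bags containing v is connected in the bag tree. The decomposition is therefore valid. The largest bag has 4 vertices, so the width is 3.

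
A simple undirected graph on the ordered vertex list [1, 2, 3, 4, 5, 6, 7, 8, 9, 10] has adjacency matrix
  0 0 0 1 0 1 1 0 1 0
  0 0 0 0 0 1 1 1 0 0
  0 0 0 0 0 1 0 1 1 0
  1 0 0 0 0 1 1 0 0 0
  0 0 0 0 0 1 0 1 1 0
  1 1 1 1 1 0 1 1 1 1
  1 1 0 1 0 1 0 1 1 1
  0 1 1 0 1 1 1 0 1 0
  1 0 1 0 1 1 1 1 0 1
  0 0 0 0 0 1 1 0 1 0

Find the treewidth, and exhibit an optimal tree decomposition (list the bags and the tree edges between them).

Treewidth 3.
One such decomposition:
Bags: B1 = {1, 6, 7, 9}  B2 = {6, 7, 9, 10}  B3 = {1, 4, 6, 7}  B4 = {6, 7, 8, 9}  B5 = {5, 6, 8, 9}  B6 = {2, 6, 7, 8}  B7 = {3, 6, 8, 9}
Tree: B1–B2, B1–B3, B1–B4, B4–B5, B4–B6, B5–B7

Each bag holds 4 vertices, so the decomposition has width 3, which upper-bounds the treewidth. For the lower bound, the 4 vertices {3, 6, 8, 9} are pairwise adjacent, and any tree decomposition puts a clique entirely inside one bag — forcing width ≥ 3. Hence tw(G) = 3 exactly.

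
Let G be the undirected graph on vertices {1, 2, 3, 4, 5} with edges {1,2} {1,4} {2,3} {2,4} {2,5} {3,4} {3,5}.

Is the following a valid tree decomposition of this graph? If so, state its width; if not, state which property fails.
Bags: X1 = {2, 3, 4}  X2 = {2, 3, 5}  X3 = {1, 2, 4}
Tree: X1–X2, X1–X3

Yes; width 2.

Checking the three conditions: (i) the bags cover all of {1, 2, 3, 4, 5}; (ii) for each edge, some bag contains both endpoints; (iii) the bags containing any fixed vertex form a subtree. All hold, so the decomposition is valid with width 3 − 1 = 2.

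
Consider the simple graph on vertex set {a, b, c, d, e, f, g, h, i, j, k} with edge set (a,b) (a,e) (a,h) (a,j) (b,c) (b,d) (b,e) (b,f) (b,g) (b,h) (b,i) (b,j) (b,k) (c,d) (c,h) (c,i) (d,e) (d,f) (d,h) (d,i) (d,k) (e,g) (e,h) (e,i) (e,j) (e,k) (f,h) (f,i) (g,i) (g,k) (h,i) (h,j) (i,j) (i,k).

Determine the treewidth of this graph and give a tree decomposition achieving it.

Each bag holds 5 vertices, so the decomposition has width 4, which upper-bounds the treewidth. For the lower bound, the 5 vertices {a, b, e, h, j} are pairwise adjacent, and any tree decomposition puts a clique entirely inside one bag — forcing width ≥ 4. Combining the bounds, tw(G) = 4.

Treewidth 4.
One such decomposition:
Bags: B1 = {b, d, e, i, k}  B2 = {b, d, e, h, i}  B3 = {b, e, h, i, j}  B4 = {b, c, d, h, i}  B5 = {b, e, g, i, k}  B6 = {a, b, e, h, j}  B7 = {b, d, f, h, i}
Tree: B1–B2, B2–B3, B2–B4, B1–B5, B3–B6, B2–B7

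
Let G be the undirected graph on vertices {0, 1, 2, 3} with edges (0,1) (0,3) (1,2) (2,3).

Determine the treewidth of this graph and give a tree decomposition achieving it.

Treewidth 2.
One optimal decomposition is:
Bags: B1 = {0, 1, 2}  B2 = {0, 2, 3}
Tree: B1–B2

The largest bag has 3 vertices, giving width 2; this decomposition certifies tw(G) ≤ 2. Since 2–1–0–3–2 is a cycle in G, G is not acyclic. Forests are exactly the graphs of treewidth ≤ 1, so tw(G) ≥ 2. Therefore the treewidth is 2.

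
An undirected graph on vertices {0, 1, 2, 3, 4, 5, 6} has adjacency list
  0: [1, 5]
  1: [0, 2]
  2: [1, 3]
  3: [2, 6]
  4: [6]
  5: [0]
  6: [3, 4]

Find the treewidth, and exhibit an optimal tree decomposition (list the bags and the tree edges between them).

The largest bag has 2 vertices, giving width 1; this decomposition certifies tw(G) ≤ 1. G has an edge, so its treewidth is at least 1. The upper and lower bounds meet at 1, so that is the treewidth.

Treewidth 1.
One optimal decomposition is:
Bags: B1 = {0, 5}  B2 = {0, 1}  B3 = {1, 2}  B4 = {2, 3}  B5 = {3, 6}  B6 = {4, 6}
Tree: B1–B2, B2–B3, B3–B4, B4–B5, B5–B6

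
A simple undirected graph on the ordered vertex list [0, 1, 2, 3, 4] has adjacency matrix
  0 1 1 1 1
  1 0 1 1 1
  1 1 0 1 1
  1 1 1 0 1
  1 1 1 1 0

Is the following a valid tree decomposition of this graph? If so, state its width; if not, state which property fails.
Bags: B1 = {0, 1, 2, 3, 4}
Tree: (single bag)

Vertex coverage: the bags together contain {0, 1, 2, 3, 4}, the full vertex set. Edge coverage: each edge of G has both endpoints in at least one bag. Running intersection: for every vertex, the bags containing it form a connected subtree. All three properties hold, so this is a valid tree decomposition of width max|bag| − 1 = 4, and hence tw(G) ≤ 4.

Yes; width 4.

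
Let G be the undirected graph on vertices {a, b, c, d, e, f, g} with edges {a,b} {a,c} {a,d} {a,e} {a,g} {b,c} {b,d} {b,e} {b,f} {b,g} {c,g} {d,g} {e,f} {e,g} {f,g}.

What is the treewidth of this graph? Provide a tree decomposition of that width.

Treewidth 3.
One optimal decomposition is:
Bags: B1 = {b, e, f, g}  B2 = {a, b, e, g}  B3 = {a, b, d, g}  B4 = {a, b, c, g}
Tree: B1–B2, B2–B3, B2–B4

The largest bag has 4 vertices, giving width 3; this decomposition certifies tw(G) ≤ 3. For the lower bound, the 4 vertices {a, b, d, g} are pairwise adjacent, and any tree decomposition puts a clique entirely inside one bag — forcing width ≥ 3. The upper and lower bounds meet at 3, so that is the treewidth.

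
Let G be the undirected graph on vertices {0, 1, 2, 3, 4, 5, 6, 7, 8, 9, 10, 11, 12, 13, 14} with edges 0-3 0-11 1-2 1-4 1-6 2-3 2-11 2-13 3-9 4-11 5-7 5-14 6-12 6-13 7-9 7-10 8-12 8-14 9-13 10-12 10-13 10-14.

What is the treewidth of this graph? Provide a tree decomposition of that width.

Each bag holds 4 vertices, so the decomposition has width 3, which upper-bounds the treewidth. For the lower bound: the 4 vertex sets {0,4,11}, {3}, {2}, {1,6,9,13} are disjoint, each induces a connected subgraph, and every pair is joined by at least one edge of G. Contracting each set to a single vertex therefore yields K_{4} as a minor, and since treewidth is minor-monotone, tw(G) ≥ tw(K_{4}) = 3. Therefore the treewidth is 3.

Treewidth 3.
Bags: B1 = {0, 3, 4, 11}  B2 = {2, 3, 4, 11}  B3 = {1, 2, 3, 4}  B4 = {1, 2, 3, 9}  B5 = {1, 2, 9, 13}  B6 = {1, 6, 9, 13}  B7 = {6, 7, 9, 13}  B8 = {6, 7, 10, 13}  B9 = {6, 7, 10, 12}  B10 = {5, 7, 10, 12}  B11 = {5, 10, 12, 14}  B12 = {5, 8, 12, 14}
Tree: B1–B2, B2–B3, B3–B4, B4–B5, B5–B6, B6–B7, B7–B8, B8–B9, B9–B10, B10–B11, B11–B12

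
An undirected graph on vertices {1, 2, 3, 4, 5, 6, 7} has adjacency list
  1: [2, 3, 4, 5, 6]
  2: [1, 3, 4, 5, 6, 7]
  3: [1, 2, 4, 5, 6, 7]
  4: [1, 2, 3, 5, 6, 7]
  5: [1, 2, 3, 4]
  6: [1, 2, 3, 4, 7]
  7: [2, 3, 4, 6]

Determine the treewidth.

A width-4 tree decomposition is:
Bags: B1 = {1, 2, 3, 4, 5}  B2 = {1, 2, 3, 4, 6}  B3 = {2, 3, 4, 6, 7}
Tree: B1–B2, B2–B3
Every bag has size at most 5, so the width is 5 − 1 = 4 and tw(G) ≤ 4. Conversely, {1, 2, 3, 4, 5} is a clique of size 5, and the vertices of any clique must share a bag in every tree decomposition; so some bag has ≥ 5 vertices and tw(G) ≥ 4. The upper and lower bounds meet at 4, so that is the treewidth.

4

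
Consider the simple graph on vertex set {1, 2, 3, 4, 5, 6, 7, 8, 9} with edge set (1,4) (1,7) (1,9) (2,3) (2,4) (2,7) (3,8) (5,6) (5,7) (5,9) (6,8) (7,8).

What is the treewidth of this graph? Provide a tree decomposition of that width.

Treewidth 3.
Bags: B1 = {2, 3, 4, 8}  B2 = {2, 4, 7, 8}  B3 = {1, 4, 7, 8}  B4 = {1, 6, 7, 8}  B5 = {1, 5, 6, 7}  B6 = {1, 5, 6, 9}
Tree: B1–B2, B2–B3, B3–B4, B4–B5, B5–B6

Every bag has size at most 4, so the width is 4 − 1 = 3 and tw(G) ≤ 3. For the lower bound: the 4 vertex sets {2,3,4}, {8}, {7}, {1,5,6,9} are disjoint, each induces a connected subgraph, and every pair is joined by at least one edge of G. Contracting each set to a single vertex therefore yields K_{4} as a minor, and since treewidth is minor-monotone, tw(G) ≥ tw(K_{4}) = 3. The upper and lower bounds meet at 3, so that is the treewidth.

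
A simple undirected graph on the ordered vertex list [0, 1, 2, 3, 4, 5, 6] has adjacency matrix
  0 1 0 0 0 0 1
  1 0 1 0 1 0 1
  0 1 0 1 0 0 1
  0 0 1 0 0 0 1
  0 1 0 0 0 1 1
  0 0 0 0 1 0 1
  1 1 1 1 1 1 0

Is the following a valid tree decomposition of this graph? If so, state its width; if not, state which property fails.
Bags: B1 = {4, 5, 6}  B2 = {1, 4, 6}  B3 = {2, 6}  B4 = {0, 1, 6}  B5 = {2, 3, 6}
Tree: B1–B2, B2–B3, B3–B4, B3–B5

A tree decomposition must satisfy three properties: every vertex lies in some bag; for every edge, both endpoints lie together in some bag; and for every vertex, the bags containing it form a connected subtree. Here edge (1,2) lies in no bag, so the decomposition is invalid.

No — edge (1,2) lies in no bag.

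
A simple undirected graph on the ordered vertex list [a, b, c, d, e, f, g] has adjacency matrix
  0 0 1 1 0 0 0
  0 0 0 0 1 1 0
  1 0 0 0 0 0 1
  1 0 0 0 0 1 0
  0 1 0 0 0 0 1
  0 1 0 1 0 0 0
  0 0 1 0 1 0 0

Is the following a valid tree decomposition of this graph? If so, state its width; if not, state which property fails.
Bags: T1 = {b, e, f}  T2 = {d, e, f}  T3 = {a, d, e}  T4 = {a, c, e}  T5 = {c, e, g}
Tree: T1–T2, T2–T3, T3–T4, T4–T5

Yes; width 2.

Every vertex of G appears in some bag (union = {a, b, c, d, e, f, g}); every edge is covered by a bag; and for each vertex v the set of bags containing v is connected in the bag tree. The decomposition is therefore valid. The largest bag has 3 vertices, so the width is 2.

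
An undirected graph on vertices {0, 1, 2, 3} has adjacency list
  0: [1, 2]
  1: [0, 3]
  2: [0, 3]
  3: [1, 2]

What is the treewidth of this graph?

A width-2 tree decomposition is:
Bags: B1 = {0, 1, 3}  B2 = {0, 2, 3}
Tree: B1–B2
The largest bag has 3 vertices, giving width 2; this decomposition certifies tw(G) ≤ 2. Since 0–1–3–2–0 is a cycle in G, G is not acyclic. Forests are exactly the graphs of treewidth ≤ 1, so tw(G) ≥ 2. Hence tw(G) = 2 exactly.

2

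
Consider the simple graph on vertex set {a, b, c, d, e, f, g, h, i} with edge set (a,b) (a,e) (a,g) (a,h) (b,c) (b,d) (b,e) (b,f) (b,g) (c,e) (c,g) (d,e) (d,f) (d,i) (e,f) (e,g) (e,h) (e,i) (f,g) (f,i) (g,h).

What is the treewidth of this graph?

3

A width-3 tree decomposition is:
Bags: B1 = {b, e, f, g}  B2 = {b, d, e, f}  B3 = {a, b, e, g}  B4 = {a, e, g, h}  B5 = {d, e, f, i}  B6 = {b, c, e, g}
Tree: B1–B2, B1–B3, B3–B4, B2–B5, B1–B6
Every bag has size at most 4, so the width is 4 − 1 = 3 and tw(G) ≤ 3. For the lower bound, the 4 vertices {b, d, e, f} are pairwise adjacent, and any tree decomposition puts a clique entirely inside one bag — forcing width ≥ 3. Hence tw(G) = 3 exactly.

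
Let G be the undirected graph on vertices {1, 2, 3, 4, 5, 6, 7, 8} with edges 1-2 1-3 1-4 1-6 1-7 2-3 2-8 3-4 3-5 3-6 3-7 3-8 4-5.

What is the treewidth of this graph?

2

A width-2 tree decomposition is:
Bags: B1 = {1, 3, 6}  B2 = {1, 3, 4}  B3 = {1, 3, 7}  B4 = {1, 2, 3}  B5 = {3, 4, 5}  B6 = {2, 3, 8}
Tree: B1–B2, B2–B3, B1–B4, B2–B5, B4–B6
The largest bag has 3 vertices, giving width 2; this decomposition certifies tw(G) ≤ 2. For the lower bound, the 3 vertices {2, 3, 8} are pairwise adjacent, and any tree decomposition puts a clique entirely inside one bag — forcing width ≥ 2. Combining the bounds, tw(G) = 2.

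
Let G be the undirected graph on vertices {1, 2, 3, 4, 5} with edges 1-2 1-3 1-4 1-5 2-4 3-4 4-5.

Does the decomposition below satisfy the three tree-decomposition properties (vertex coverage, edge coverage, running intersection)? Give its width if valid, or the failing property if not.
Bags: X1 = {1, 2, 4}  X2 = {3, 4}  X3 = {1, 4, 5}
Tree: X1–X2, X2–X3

A tree decomposition must satisfy three properties: every vertex lies in some bag; for every edge, both endpoints lie together in some bag; and for every vertex, the bags containing it form a connected subtree. Here edge (1,3) lies in no bag, so the decomposition is invalid.

No — edge (1,3) lies in no bag.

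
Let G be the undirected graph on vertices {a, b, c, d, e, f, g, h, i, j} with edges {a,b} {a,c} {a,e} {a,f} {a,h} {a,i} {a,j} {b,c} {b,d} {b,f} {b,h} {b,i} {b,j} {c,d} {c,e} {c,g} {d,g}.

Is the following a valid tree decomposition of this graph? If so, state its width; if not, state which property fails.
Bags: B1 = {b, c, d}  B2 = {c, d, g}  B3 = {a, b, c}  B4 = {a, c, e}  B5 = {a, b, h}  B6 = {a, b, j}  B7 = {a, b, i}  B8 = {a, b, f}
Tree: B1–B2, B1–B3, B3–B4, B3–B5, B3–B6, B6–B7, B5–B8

Vertex coverage: the bags together contain {a, b, c, d, e, f, g, h, i, j}, the full vertex set. Edge coverage: each edge of G has both endpoints in at least one bag. Running intersection: for every vertex, the bags containing it form a connected subtree. All three properties hold, so this is a valid tree decomposition of width max|bag| − 1 = 2, and hence tw(G) ≤ 2.

Yes; width 2.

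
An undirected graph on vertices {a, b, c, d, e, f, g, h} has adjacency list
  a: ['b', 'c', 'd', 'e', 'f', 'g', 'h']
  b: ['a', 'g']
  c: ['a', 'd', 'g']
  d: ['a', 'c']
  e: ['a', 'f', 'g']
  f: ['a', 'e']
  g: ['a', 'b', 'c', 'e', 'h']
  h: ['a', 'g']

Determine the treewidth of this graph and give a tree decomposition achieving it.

Treewidth 2.
One optimal decomposition is:
Bags: B1 = {a, c, g}  B2 = {a, g, h}  B3 = {a, b, g}  B4 = {a, e, g}  B5 = {a, c, d}  B6 = {a, e, f}
Tree: B1–B2, B2–B3, B3–B4, B1–B5, B4–B6

Each bag holds 3 vertices, so the decomposition has width 2, which upper-bounds the treewidth. On the other hand G contains the 3-clique {a, c, d}. A clique must lie in a single bag of any decomposition, so no decomposition can have width below 2. Hence tw(G) = 2 exactly.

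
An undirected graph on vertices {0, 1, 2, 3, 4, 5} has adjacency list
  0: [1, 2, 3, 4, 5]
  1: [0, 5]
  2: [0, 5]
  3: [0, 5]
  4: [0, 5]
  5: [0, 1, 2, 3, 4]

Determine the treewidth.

A width-2 tree decomposition is:
Bags: B1 = {0, 3, 5}  B2 = {0, 2, 5}  B3 = {0, 1, 5}  B4 = {0, 4, 5}
Tree: B1–B2, B2–B3, B1–B4
The largest bag has 3 vertices, giving width 2; this decomposition certifies tw(G) ≤ 2. On the other hand G contains the 3-clique {0, 1, 5}. A clique must lie in a single bag of any decomposition, so no decomposition can have width below 2. The upper and lower bounds meet at 2, so that is the treewidth.

2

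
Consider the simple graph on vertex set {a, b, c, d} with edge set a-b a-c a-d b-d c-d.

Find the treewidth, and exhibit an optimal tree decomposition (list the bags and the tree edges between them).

Treewidth 2.
One optimal decomposition is:
Bags: B1 = {a, b, d}  B2 = {a, c, d}
Tree: B1–B2

The largest bag has 3 vertices, giving width 2; this decomposition certifies tw(G) ≤ 2. On the other hand G contains the 3-clique {a, c, d}. A clique must lie in a single bag of any decomposition, so no decomposition can have width below 2. Hence tw(G) = 2 exactly.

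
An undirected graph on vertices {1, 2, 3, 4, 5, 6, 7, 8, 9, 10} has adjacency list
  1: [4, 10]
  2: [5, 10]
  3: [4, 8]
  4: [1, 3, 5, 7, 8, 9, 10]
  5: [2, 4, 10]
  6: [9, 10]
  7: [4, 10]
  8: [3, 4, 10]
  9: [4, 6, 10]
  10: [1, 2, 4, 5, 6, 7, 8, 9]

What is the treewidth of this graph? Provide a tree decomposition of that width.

Treewidth 2.
Bags: B1 = {4, 7, 10}  B2 = {4, 9, 10}  B3 = {4, 5, 10}  B4 = {6, 9, 10}  B5 = {1, 4, 10}  B6 = {4, 8, 10}  B7 = {2, 5, 10}  B8 = {3, 4, 8}
Tree: B1–B2, B2–B3, B2–B4, B1–B5, B1–B6, B3–B7, B6–B8

The largest bag has 3 vertices, giving width 2; this decomposition certifies tw(G) ≤ 2. For the lower bound, the 3 vertices {2, 5, 10} are pairwise adjacent, and any tree decomposition puts a clique entirely inside one bag — forcing width ≥ 2. The upper and lower bounds meet at 2, so that is the treewidth.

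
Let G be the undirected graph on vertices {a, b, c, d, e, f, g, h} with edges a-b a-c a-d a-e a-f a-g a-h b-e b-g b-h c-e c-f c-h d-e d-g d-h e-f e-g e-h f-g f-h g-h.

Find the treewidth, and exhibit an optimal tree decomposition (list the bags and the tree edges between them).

Every bag has size at most 5, so the width is 5 − 1 = 4 and tw(G) ≤ 4. For the lower bound, the 5 vertices {a, d, e, g, h} are pairwise adjacent, and any tree decomposition puts a clique entirely inside one bag — forcing width ≥ 4. The upper and lower bounds meet at 4, so that is the treewidth.

Treewidth 4.
One such decomposition:
Bags: B1 = {a, b, e, g, h}  B2 = {a, e, f, g, h}  B3 = {a, d, e, g, h}  B4 = {a, c, e, f, h}
Tree: B1–B2, B1–B3, B2–B4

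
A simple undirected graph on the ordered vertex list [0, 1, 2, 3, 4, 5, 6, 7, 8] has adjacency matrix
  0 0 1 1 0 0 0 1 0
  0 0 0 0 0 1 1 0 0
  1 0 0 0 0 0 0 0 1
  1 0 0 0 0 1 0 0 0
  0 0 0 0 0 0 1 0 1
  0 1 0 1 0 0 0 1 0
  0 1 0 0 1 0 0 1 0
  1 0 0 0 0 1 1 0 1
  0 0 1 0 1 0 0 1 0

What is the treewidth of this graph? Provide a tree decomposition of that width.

Each bag holds 4 vertices, so the decomposition has width 3, which upper-bounds the treewidth. For the lower bound: the 4 vertex sets {2,4,8}, {0}, {7}, {1,3,5,6} are disjoint, each induces a connected subgraph, and every pair is joined by at least one edge of G. Contracting each set to a single vertex therefore yields K_{4} as a minor, and since treewidth is minor-monotone, tw(G) ≥ tw(K_{4}) = 3. Combining the bounds, tw(G) = 3.

Treewidth 3.
Bags: B1 = {0, 2, 4, 8}  B2 = {0, 4, 7, 8}  B3 = {0, 4, 6, 7}  B4 = {0, 3, 6, 7}  B5 = {3, 5, 6, 7}  B6 = {1, 3, 5, 6}
Tree: B1–B2, B2–B3, B3–B4, B4–B5, B5–B6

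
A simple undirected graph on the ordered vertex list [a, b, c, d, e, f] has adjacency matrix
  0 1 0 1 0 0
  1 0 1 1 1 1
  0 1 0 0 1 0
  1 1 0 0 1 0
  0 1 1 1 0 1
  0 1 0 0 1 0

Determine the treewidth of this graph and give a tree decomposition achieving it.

Treewidth 2.
One optimal decomposition is:
Bags: B1 = {b, c, e}  B2 = {b, d, e}  B3 = {a, b, d}  B4 = {b, e, f}
Tree: B1–B2, B2–B3, B1–B4

Every bag has size at most 3, so the width is 3 − 1 = 2 and tw(G) ≤ 2. On the other hand G contains the 3-clique {b, d, e}. A clique must lie in a single bag of any decomposition, so no decomposition can have width below 2. The upper and lower bounds meet at 2, so that is the treewidth.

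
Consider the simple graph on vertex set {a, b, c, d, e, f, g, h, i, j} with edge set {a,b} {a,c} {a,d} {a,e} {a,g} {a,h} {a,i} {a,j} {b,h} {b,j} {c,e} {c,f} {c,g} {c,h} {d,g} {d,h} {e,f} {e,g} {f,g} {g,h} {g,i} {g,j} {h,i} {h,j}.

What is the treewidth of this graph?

3

A width-3 tree decomposition is:
Bags: B1 = {a, g, h, j}  B2 = {a, b, h, j}  B3 = {a, c, g, h}  B4 = {a, c, e, g}  B5 = {a, d, g, h}  B6 = {a, g, h, i}  B7 = {c, e, f, g}
Tree: B1–B2, B1–B3, B3–B4, B3–B5, B1–B6, B4–B7
The largest bag has 4 vertices, giving width 3; this decomposition certifies tw(G) ≤ 3. On the other hand G contains the 4-clique {a, c, e, g}. A clique must lie in a single bag of any decomposition, so no decomposition can have width below 3. Combining the bounds, tw(G) = 3.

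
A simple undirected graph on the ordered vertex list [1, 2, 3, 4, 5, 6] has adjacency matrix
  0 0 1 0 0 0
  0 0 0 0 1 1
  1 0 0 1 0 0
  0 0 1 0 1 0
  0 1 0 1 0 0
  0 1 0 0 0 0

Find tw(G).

A width-1 tree decomposition is:
Bags: B1 = {2, 6}  B2 = {2, 5}  B3 = {4, 5}  B4 = {3, 4}  B5 = {1, 3}
Tree: B1–B2, B2–B3, B3–B4, B4–B5
Each bag holds 2 vertices, so the decomposition has width 1, which upper-bounds the treewidth. G has an edge, so its treewidth is at least 1. Hence tw(G) = 1 exactly.

1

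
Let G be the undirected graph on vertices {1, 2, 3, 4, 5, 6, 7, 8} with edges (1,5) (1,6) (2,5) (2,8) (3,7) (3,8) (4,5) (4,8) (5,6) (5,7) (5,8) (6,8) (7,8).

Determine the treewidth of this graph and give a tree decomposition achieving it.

Each bag holds 3 vertices, so the decomposition has width 2, which upper-bounds the treewidth. Conversely, {3, 7, 8} is a clique of size 3, and the vertices of any clique must share a bag in every tree decomposition; so some bag has ≥ 3 vertices and tw(G) ≥ 2. The upper and lower bounds meet at 2, so that is the treewidth.

Treewidth 2.
One such decomposition:
Bags: B1 = {4, 5, 8}  B2 = {5, 6, 8}  B3 = {5, 7, 8}  B4 = {1, 5, 6}  B5 = {2, 5, 8}  B6 = {3, 7, 8}
Tree: B1–B2, B2–B3, B2–B4, B2–B5, B3–B6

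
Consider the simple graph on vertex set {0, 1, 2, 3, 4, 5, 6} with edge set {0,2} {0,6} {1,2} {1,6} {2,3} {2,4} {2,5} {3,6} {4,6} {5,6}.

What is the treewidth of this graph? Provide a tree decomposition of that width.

Treewidth 2.
One such decomposition:
Bags: B1 = {0, 2, 6}  B2 = {1, 2, 6}  B3 = {2, 5, 6}  B4 = {2, 3, 6}  B5 = {2, 4, 6}
Tree: B1–B2, B2–B3, B3–B4, B4–B5

The largest bag has 3 vertices, giving width 2; this decomposition certifies tw(G) ≤ 2. Since 6–0–2–1–6 is a cycle in G, G is not acyclic. Forests are exactly the graphs of treewidth ≤ 1, so tw(G) ≥ 2. The upper and lower bounds meet at 2, so that is the treewidth.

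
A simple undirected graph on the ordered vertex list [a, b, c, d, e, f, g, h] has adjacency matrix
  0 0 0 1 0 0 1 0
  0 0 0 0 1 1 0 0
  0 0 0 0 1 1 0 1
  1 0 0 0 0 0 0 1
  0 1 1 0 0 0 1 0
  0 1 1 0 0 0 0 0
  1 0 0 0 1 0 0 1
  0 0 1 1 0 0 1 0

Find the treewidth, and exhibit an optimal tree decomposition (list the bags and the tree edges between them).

Treewidth 2.
Bags: B1 = {b, c, f}  B2 = {b, c, e}  B3 = {c, e, h}  B4 = {e, g, h}  B5 = {d, g, h}  B6 = {a, d, g}
Tree: B1–B2, B2–B3, B3–B4, B4–B5, B5–B6

The largest bag has 3 vertices, giving width 2; this decomposition certifies tw(G) ≤ 2. The edges f–b–e–c–f form a cycle, so G is not a tree and its treewidth is at least 2. Therefore the treewidth is 2.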